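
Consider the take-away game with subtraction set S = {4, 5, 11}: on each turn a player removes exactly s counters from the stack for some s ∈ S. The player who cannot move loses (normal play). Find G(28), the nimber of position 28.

G(0) = 0
G(1) = mex{} = 0
G(2) = mex{} = 0
G(3) = mex{} = 0
G(4) = mex{0} = 1
G(5) = mex{0,0} = 1
G(6) = mex{0,0} = 1
G(7) = mex{0,0} = 1
G(8) = mex{1,0} = 2
G(9) = mex{1,1} = 0
G(10) = mex{1,1} = 0
G(11) = mex{1,1,0} = 2
G(12) = mex{2,1,0} = 3
G(13) = mex{0,2,0} = 1
G(14) = mex{0,0,0} = 1
G(15) = mex{2,0,1} = 3
G(16) = mex{3,2,1} = 0
G(17) = mex{1,3,1} = 0
G(18) = mex{1,1,1} = 0
G(19) = mex{3,1,2} = 0
G(20) = mex{0,3,0} = 1
G(21) = mex{0,0,0} = 1
G(22) = mex{0,0,2} = 1
G(23) = mex{0,0,3} = 1
G(24) = mex{1,0,1} = 2
G(25) = mex{1,1,1} = 0
G(26) = mex{1,1,3} = 0
G(27) = mex{1,1,0} = 2
G(28) = mex{2,1,0} = 3

3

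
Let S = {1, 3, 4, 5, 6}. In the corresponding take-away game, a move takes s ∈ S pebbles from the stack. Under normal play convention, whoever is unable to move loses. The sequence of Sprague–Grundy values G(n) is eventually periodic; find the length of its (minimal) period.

G(0) = 0
G(1) = mex{0} = 1
G(2) = mex{1} = 0
G(3) = mex{0,0} = 1
G(4) = mex{1,1,0} = 2
G(5) = mex{2,0,1,0} = 3
G(6) = mex{3,1,0,1,0} = 2
G(7) = mex{2,2,1,0,1} = 3
G(8) = mex{3,3,2,1,0} = 4
G(9) = mex{4,2,3,2,1} = 0
G(10) = mex{0,3,2,3,2} = 1
G(11) = mex{1,4,3,2,3} = 0
G(12) = mex{0,0,4,3,2} = 1
G(13) = mex{1,1,0,4,3} = 2
G(14) = mex{2,0,1,0,4} = 3
G(15) = mex{3,1,0,1,0} = 2
G(16) = mex{2,2,1,0,1} = 3
G(17) = mex{3,3,2,1,0} = 4
G(18) = mex{4,2,3,2,1} = 0
G(19) = mex{0,3,2,3,2} = 1
G(n+9) = G(n) holds for n = 0,…,5 (a full window of length max(S) = 6), so the sequence is purely periodic with period 9.

9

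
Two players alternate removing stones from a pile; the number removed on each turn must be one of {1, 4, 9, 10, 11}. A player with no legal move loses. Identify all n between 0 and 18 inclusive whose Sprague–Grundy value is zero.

G(0) = 0
G(1) = mex{0} = 1
G(2) = mex{1} = 0
G(3) = mex{0} = 1
G(4) = mex{1,0} = 2
G(5) = mex{2,1} = 0
G(6) = mex{0,0} = 1
G(7) = mex{1,1} = 0
G(8) = mex{0,2} = 1
G(9) = mex{1,0,0} = 2
G(10) = mex{2,1,1,0} = 3
G(11) = mex{3,0,0,1,0} = 2
G(12) = mex{2,1,1,0,1} = 3
G(13) = mex{3,2,2,1,0} = 4
G(14) = mex{4,3,0,2,1} = 5
G(15) = mex{5,2,1,0,2} = 3
G(16) = mex{3,3,0,1,0} = 2
G(17) = mex{2,4,1,0,1} = 3
G(18) = mex{3,5,2,1,0} = 4
P-positions are exactly the n with G(n) = 0.

0, 2, 5, 7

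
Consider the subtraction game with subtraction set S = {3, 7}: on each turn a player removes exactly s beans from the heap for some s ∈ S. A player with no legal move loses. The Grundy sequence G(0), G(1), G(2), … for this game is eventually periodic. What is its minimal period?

10

G(0) = 0
G(1) = mex{} = 0
G(2) = mex{} = 0
G(3) = mex{0} = 1
G(4) = mex{0} = 1
G(5) = mex{0} = 1
G(6) = mex{1} = 0
G(7) = mex{1,0} = 2
G(8) = mex{1,0} = 2
G(9) = mex{0,0} = 1
G(10) = mex{2,1} = 0
G(11) = mex{2,1} = 0
G(12) = mex{1,1} = 0
G(13) = mex{0,0} = 1
G(14) = mex{0,2} = 1
G(15) = mex{0,2} = 1
G(16) = mex{1,1} = 0
G(17) = mex{1,0} = 2
G(18) = mex{1,0} = 2
G(19) = mex{0,0} = 1
G(20) = mex{2,1} = 0
G(21) = mex{2,1} = 0
G(n+10) = G(n) holds for n = 0,…,6 (a full window of length max(S) = 7), so the sequence is purely periodic with period 10.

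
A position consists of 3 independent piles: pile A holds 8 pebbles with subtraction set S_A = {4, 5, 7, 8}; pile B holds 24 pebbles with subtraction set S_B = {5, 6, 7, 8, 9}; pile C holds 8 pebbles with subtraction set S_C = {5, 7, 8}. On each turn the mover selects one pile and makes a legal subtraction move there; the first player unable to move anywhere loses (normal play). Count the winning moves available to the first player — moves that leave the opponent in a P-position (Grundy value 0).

3

Pile A, S = {4, 5, 7, 8}:
G(0) = 0
G(1) = mex{} = 0
G(2) = mex{} = 0
G(3) = mex{} = 0
G(4) = mex{0} = 1
G(5) = mex{0,0} = 1
G(6) = mex{0,0} = 1
G(7) = mex{0,0,0} = 1
G(8) = mex{1,0,0,0} = 2
G_A(8) = 2.
Pile B, S = {5, 6, 7, 8, 9}:
G(0) = 0
G(1) = mex{} = 0
G(2) = mex{} = 0
G(3) = mex{} = 0
G(4) = mex{} = 0
G(5) = mex{0} = 1
G(6) = mex{0,0} = 1
G(7) = mex{0,0,0} = 1
G(8) = mex{0,0,0,0} = 1
G(9) = mex{0,0,0,0,0} = 1
G(10) = mex{1,0,0,0,0} = 2
G(11) = mex{1,1,0,0,0} = 2
G(12) = mex{1,1,1,0,0} = 2
G(13) = mex{1,1,1,1,0} = 2
G(14) = mex{1,1,1,1,1} = 0
G(15) = mex{2,1,1,1,1} = 0
G(16) = mex{2,2,1,1,1} = 0
G(17) = mex{2,2,2,1,1} = 0
G(18) = mex{2,2,2,2,1} = 0
G(19) = mex{0,2,2,2,2} = 1
G(20) = mex{0,0,2,2,2} = 1
G(21) = mex{0,0,0,2,2} = 1
G(22) = mex{0,0,0,0,2} = 1
G(23) = mex{0,0,0,0,0} = 1
G(24) = mex{1,0,0,0,0} = 2
G_B(24) = 2.
Pile C, S = {5, 7, 8}:
n : 0 1 2 3 4 5 6 7 8
G : 0 0 0 0 0 1 1 1 1
G_C(8) = 1.
Combined Grundy value = 2 ⊕ 2 ⊕ 1 = 1.
A winning move leaves total XOR = 0, i.e. changes one component's Grundy value g to g ⊕ X where X is the current total.
Pile A: need g' = 2⊕1 = 3. Options: 8−4→G=1, 8−5→G=0, 8−7→G=0, 8−8→G=0. Hits: 0.
Pile B: need g' = 2⊕1 = 3. Options: 24−5→G=1, 24−6→G=0, 24−7→G=0, 24−8→G=0, 24−9→G=0. Hits: 0.
Pile C: need g' = 1⊕1 = 0. Options: 8−5→G=0, 8−7→G=0, 8−8→G=0. Hits: 3.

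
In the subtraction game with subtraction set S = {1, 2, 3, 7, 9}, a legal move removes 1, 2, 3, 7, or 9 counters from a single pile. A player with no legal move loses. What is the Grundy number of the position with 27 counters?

n :  0  1  2  3  4  5  6  7  8  9 10 11 12 13 14 15 16 17 18 19 20 21 22 23 24 25 26 27
G :  0  1  2  3  0  1  2  3  0  1  2  3  0  1  2  3  0  1  2  3  0  1  2  3  0  1  2  3

3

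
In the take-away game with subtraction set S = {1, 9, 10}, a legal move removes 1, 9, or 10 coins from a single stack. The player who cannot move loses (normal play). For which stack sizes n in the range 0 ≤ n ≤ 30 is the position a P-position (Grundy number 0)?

G(0) = 0
G(1) = mex{0} = 1
G(2) = mex{1} = 0
G(3) = mex{0} = 1
G(4) = mex{1} = 0
G(5) = mex{0} = 1
G(6) = mex{1} = 0
G(7) = mex{0} = 1
G(8) = mex{1} = 0
G(9) = mex{0,0} = 1
G(10) = mex{1,1,0} = 2
G(11) = mex{2,0,1} = 3
G(12) = mex{3,1,0} = 2
G(13) = mex{2,0,1} = 3
G(14) = mex{3,1,0} = 2
G(15) = mex{2,0,1} = 3
G(16) = mex{3,1,0} = 2
G(17) = mex{2,0,1} = 3
G(18) = mex{3,1,0} = 2
G(19) = mex{2,2,1} = 0
G(20) = mex{0,3,2} = 1
G(21) = mex{1,2,3} = 0
G(22) = mex{0,3,2} = 1
G(23) = mex{1,2,3} = 0
G(24) = mex{0,3,2} = 1
G(25) = mex{1,2,3} = 0
G(26) = mex{0,3,2} = 1
G(27) = mex{1,2,3} = 0
G(28) = mex{0,0,2} = 1
G(29) = mex{1,1,0} = 2
G(30) = mex{2,0,1} = 3
P-positions are exactly the n with G(n) = 0.

0, 2, 4, 6, 8, 19, 21, 23, 25, 27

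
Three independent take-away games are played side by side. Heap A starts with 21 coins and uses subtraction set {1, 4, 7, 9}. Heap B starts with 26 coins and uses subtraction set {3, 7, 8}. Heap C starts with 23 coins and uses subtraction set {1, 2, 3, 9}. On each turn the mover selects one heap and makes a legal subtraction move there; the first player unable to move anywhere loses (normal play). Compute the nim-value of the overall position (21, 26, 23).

Heap A, S = {1, 4, 7, 9}:
n :  0  1  2  3  4  5  6  7  8  9 10 11 12 13 14 15 16 17 18 19 20 21
G :  0  1  0  1  2  0  1  2  0  1  0  1  2  0  1  2  0  1  0  1  2  0
G_A(21) = 0.
Heap B, S = {3, 7, 8}:
n :  0  1  2  3  4  5  6  7  8  9 10 11 12 13 14 15 16 17 18 19 20 21 22 23 24 25 26
G :  0  0  0  1  1  1  0  2  2  1  3  0  0  2  1  1  0  0  2  1  1  0  0  2  1  1  0
G_B(26) = 0.
Heap C, S = {1, 2, 3, 9}:
n :  0  1  2  3  4  5  6  7  8  9 10 11 12 13 14 15 16 17 18 19 20 21 22 23
G :  0  1  2  3  0  1  2  3  0  1  2  3  0  1  2  3  0  1  2  3  0  1  2  3
G_C(23) = 3.
Combined Grundy value = 0 ⊕ 0 ⊕ 3 = 3.

3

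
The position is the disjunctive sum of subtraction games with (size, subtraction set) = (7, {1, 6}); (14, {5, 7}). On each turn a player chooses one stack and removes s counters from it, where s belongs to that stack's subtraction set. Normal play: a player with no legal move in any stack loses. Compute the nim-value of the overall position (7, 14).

Stack A, S = {1, 6}:
n : 0 1 2 3 4 5 6 7
G : 0 1 0 1 0 1 2 0
G_A(7) = 0.
Stack B, S = {5, 7}:
n :  0  1  2  3  4  5  6  7  8  9 10 11 12 13 14
G :  0  0  0  0  0  1  1  1  1  1  2  2  0  0  0
G_B(14) = 0.
Combined Grundy value = 0 ⊕ 0 = 0.

0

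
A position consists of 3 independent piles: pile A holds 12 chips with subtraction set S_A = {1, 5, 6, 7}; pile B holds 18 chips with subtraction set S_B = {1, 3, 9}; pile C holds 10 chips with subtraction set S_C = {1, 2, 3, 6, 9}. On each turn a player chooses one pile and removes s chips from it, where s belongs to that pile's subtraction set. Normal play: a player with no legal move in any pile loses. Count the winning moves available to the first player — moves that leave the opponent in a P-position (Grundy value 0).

3

Pile A, S = {1, 5, 6, 7}:
n :  0  1  2  3  4  5  6  7  8  9 10 11 12
G :  0  1  0  1  0  1  2  3  2  3  2  3  0
G_A(12) = 0.
Pile B, S = {1, 3, 9}:
G(0) = 0
G(1) = mex{0} = 1
G(2) = mex{1} = 0
G(3) = mex{0,0} = 1
G(4) = mex{1,1} = 0
G(5) = mex{0,0} = 1
G(6) = mex{1,1} = 0
G(7) = mex{0,0} = 1
G(8) = mex{1,1} = 0
G(9) = mex{0,0,0} = 1
G(10) = mex{1,1,1} = 0
G(11) = mex{0,0,0} = 1
G(12) = mex{1,1,1} = 0
G(13) = mex{0,0,0} = 1
G(14) = mex{1,1,1} = 0
G(15) = mex{0,0,0} = 1
G(16) = mex{1,1,1} = 0
G(17) = mex{0,0,0} = 1
G(18) = mex{1,1,1} = 0
G_B(18) = 0.
Pile C, S = {1, 2, 3, 6, 9}:
G(0) = 0
G(1) = mex{0} = 1
G(2) = mex{1,0} = 2
G(3) = mex{2,1,0} = 3
G(4) = mex{3,2,1} = 0
G(5) = mex{0,3,2} = 1
G(6) = mex{1,0,3,0} = 2
G(7) = mex{2,1,0,1} = 3
G(8) = mex{3,2,1,2} = 0
G(9) = mex{0,3,2,3,0} = 1
G(10) = mex{1,0,3,0,1} = 2
G_C(10) = 2.
Combined Grundy value = 0 ⊕ 0 ⊕ 2 = 2.
A winning move leaves total XOR = 0, i.e. changes one component's Grundy value g to g ⊕ X where X is the current total.
Pile A: need g' = 0⊕2 = 2. Options: 12−1→G=3, 12−5→G=3, 12−6→G=2, 12−7→G=1. Hits: 1.
Pile B: need g' = 0⊕2 = 2. Options: 18−1→G=1, 18−3→G=1, 18−9→G=1. Hits: 0.
Pile C: need g' = 2⊕2 = 0. Options: 10−1→G=1, 10−2→G=0, 10−3→G=3, 10−6→G=0, 10−9→G=1. Hits: 2.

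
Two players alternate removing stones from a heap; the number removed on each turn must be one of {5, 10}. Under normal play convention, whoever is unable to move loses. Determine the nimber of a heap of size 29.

n :  0  1  2  3  4  5  6  7  8  9 10 11 12 13 14 15 16 17 18 19 20 21 22 23 24 25 26 27 28 29
G :  0  0  0  0  0  1  1  1  1  1  2  2  2  2  2  0  0  0  0  0  1  1  1  1  1  2  2  2  2  2

2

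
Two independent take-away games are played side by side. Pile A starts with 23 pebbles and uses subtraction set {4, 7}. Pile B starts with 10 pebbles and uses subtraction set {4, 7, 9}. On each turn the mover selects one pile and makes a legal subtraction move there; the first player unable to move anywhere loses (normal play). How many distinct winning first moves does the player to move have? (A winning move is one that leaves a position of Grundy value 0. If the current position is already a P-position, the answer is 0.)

3

Pile A, S = {4, 7}:
G(0) = 0
G(1) = mex{} = 0
G(2) = mex{} = 0
G(3) = mex{} = 0
G(4) = mex{0} = 1
G(5) = mex{0} = 1
G(6) = mex{0} = 1
G(7) = mex{0,0} = 1
G(8) = mex{1,0} = 2
G(9) = mex{1,0} = 2
G(10) = mex{1,0} = 2
G(11) = mex{1,1} = 0
G(12) = mex{2,1} = 0
G(13) = mex{2,1} = 0
G(14) = mex{2,1} = 0
G(15) = mex{0,2} = 1
G(16) = mex{0,2} = 1
G(17) = mex{0,2} = 1
G(18) = mex{0,0} = 1
G(19) = mex{1,0} = 2
G(20) = mex{1,0} = 2
G(21) = mex{1,0} = 2
G(22) = mex{1,1} = 0
G(23) = mex{2,1} = 0
G_A(23) = 0.
Pile B, S = {4, 7, 9}:
G(0) = 0
G(1) = mex{} = 0
G(2) = mex{} = 0
G(3) = mex{} = 0
G(4) = mex{0} = 1
G(5) = mex{0} = 1
G(6) = mex{0} = 1
G(7) = mex{0,0} = 1
G(8) = mex{1,0} = 2
G(9) = mex{1,0,0} = 2
G(10) = mex{1,0,0} = 2
G_B(10) = 2.
Combined Grundy value = 0 ⊕ 2 = 2.
A winning move leaves total XOR = 0, i.e. changes one component's Grundy value g to g ⊕ X where X is the current total.
Pile A: need g' = 0⊕2 = 2. Options: 23−4→G=2, 23−7→G=1. Hits: 1.
Pile B: need g' = 2⊕2 = 0. Options: 10−4→G=1, 10−7→G=0, 10−9→G=0. Hits: 2.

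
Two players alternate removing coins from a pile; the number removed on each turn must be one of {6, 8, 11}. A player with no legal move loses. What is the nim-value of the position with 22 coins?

0

n :  0  1  2  3  4  5  6  7  8  9 10 11 12 13 14 15 16 17 18 19 20 21 22
G :  0  0  0  0  0  0  1  1  1  1  1  1  2  2  2  2  2  0  0  0  0  0  0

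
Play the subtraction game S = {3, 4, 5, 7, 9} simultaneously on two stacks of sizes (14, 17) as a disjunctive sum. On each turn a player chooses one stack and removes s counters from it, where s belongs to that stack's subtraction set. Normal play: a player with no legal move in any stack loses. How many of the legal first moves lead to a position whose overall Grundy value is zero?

4

All stacks use S = {3, 4, 5, 7, 9}:
n :  0  1  2  3  4  5  6  7  8  9 10 11 12 13 14 15 16 17
G :  0  0  0  1  1  1  2  2  2  3  3  3  0  0  0  1  1  1
Stack A: G(14) = 0.
Stack B: G(17) = 1.
Combined Grundy value = 0 ⊕ 1 = 1.
A winning move leaves total XOR = 0, i.e. changes one component's Grundy value g to g ⊕ X where X is the current total.
Stack A: need g' = 0⊕1 = 1. Options: 14−3→G=3, 14−4→G=3, 14−5→G=3, 14−7→G=2, 14−9→G=1. Hits: 1.
Stack B: need g' = 1⊕1 = 0. Options: 17−3→G=0, 17−4→G=0, 17−5→G=0, 17−7→G=3, 17−9→G=2. Hits: 3.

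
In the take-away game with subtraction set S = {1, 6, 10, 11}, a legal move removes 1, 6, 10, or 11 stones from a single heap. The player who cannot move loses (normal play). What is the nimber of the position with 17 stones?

n :  0  1  2  3  4  5  6  7  8  9 10 11 12 13 14 15 16 17
G :  0  1  0  1  0  1  2  0  1  0  1  2  3  2  3  2  0  1

1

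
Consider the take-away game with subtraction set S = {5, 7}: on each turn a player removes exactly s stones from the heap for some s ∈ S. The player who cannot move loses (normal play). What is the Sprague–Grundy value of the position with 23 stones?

2

G(0) = 0
G(1) = mex{} = 0
G(2) = mex{} = 0
G(3) = mex{} = 0
G(4) = mex{} = 0
G(5) = mex{0} = 1
G(6) = mex{0} = 1
G(7) = mex{0,0} = 1
G(8) = mex{0,0} = 1
G(9) = mex{0,0} = 1
G(10) = mex{1,0} = 2
G(11) = mex{1,0} = 2
G(12) = mex{1,1} = 0
G(13) = mex{1,1} = 0
G(14) = mex{1,1} = 0
G(15) = mex{2,1} = 0
G(16) = mex{2,1} = 0
G(17) = mex{0,2} = 1
G(18) = mex{0,2} = 1
G(19) = mex{0,0} = 1
G(20) = mex{0,0} = 1
G(21) = mex{0,0} = 1
G(22) = mex{1,0} = 2
G(23) = mex{1,0} = 2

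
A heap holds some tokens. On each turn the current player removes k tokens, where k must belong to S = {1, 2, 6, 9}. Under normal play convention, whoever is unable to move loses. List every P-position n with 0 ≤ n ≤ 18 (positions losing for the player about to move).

0, 3, 7, 10, 14, 17

n :  0  1  2  3  4  5  6  7  8  9 10 11 12 13 14 15 16 17 18
G :  0  1  2  0  1  2  3  0  1  2  0  1  2  3  0  1  2  0  1
P-positions are exactly the n with G(n) = 0.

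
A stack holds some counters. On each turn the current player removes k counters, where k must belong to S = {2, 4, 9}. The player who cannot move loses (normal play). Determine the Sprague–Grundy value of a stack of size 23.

2

G(0) = 0
G(1) = mex{} = 0
G(2) = mex{0} = 1
G(3) = mex{0} = 1
G(4) = mex{1,0} = 2
G(5) = mex{1,0} = 2
G(6) = mex{2,1} = 0
G(7) = mex{2,1} = 0
G(8) = mex{0,2} = 1
G(9) = mex{0,2,0} = 1
G(10) = mex{1,0,0} = 2
G(11) = mex{1,0,1} = 2
G(12) = mex{2,1,1} = 0
G(13) = mex{2,1,2} = 0
G(14) = mex{0,2,2} = 1
G(15) = mex{0,2,0} = 1
G(16) = mex{1,0,0} = 2
G(17) = mex{1,0,1} = 2
G(18) = mex{2,1,1} = 0
G(19) = mex{2,1,2} = 0
G(20) = mex{0,2,2} = 1
G(21) = mex{0,2,0} = 1
G(22) = mex{1,0,0} = 2
G(23) = mex{1,0,1} = 2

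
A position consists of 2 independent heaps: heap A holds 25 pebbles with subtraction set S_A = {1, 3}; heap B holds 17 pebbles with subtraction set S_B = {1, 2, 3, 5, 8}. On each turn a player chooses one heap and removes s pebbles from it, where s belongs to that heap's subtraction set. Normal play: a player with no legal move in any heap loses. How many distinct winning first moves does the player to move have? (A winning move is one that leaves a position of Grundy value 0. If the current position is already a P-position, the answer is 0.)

1

Heap A, S = {1, 3}:
G(0) = 0
G(1) = mex{0} = 1
G(2) = mex{1} = 0
G(3) = mex{0,0} = 1
G(4) = mex{1,1} = 0
G(5) = mex{0,0} = 1
G(6) = mex{1,1} = 0
G(7) = mex{0,0} = 1
G(8) = mex{1,1} = 0
G(9) = mex{0,0} = 1
G(10) = mex{1,1} = 0
G(11) = mex{0,0} = 1
G(12) = mex{1,1} = 0
G(13) = mex{0,0} = 1
G(14) = mex{1,1} = 0
G(15) = mex{0,0} = 1
G(16) = mex{1,1} = 0
G(17) = mex{0,0} = 1
G(18) = mex{1,1} = 0
G(19) = mex{0,0} = 1
G(20) = mex{1,1} = 0
G(21) = mex{0,0} = 1
G(22) = mex{1,1} = 0
G(23) = mex{0,0} = 1
G(24) = mex{1,1} = 0
G(25) = mex{0,0} = 1
G_A(25) = 1.
Heap B, S = {1, 2, 3, 5, 8}:
n :  0  1  2  3  4  5  6  7  8  9 10 11 12 13 14 15 16 17
G :  0  1  2  3  0  1  2  3  4  5  0  1  2  3  0  1  2  3
G_B(17) = 3.
Combined Grundy value = 1 ⊕ 3 = 2.
A winning move leaves total XOR = 0, i.e. changes one component's Grundy value g to g ⊕ X where X is the current total.
Heap A: need g' = 1⊕2 = 3. Options: 25−1→G=0, 25−3→G=0. Hits: 0.
Heap B: need g' = 3⊕2 = 1. Options: 17−1→G=2, 17−2→G=1, 17−3→G=0, 17−5→G=2, 17−8→G=5. Hits: 1.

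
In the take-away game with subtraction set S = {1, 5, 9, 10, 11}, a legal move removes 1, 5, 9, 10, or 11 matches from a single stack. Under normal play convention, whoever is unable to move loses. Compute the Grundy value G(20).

0

n :  0  1  2  3  4  5  6  7  8  9 10 11 12 13 14 15 16 17 18 19 20
G :  0  1  0  1  0  1  0  1  0  1  2  3  2  3  2  3  2  3  2  3  0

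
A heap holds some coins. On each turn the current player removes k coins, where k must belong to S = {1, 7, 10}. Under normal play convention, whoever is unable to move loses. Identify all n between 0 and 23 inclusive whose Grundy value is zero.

G(0) = 0
G(1) = mex{0} = 1
G(2) = mex{1} = 0
G(3) = mex{0} = 1
G(4) = mex{1} = 0
G(5) = mex{0} = 1
G(6) = mex{1} = 0
G(7) = mex{0,0} = 1
G(8) = mex{1,1} = 0
G(9) = mex{0,0} = 1
G(10) = mex{1,1,0} = 2
G(11) = mex{2,0,1} = 3
G(12) = mex{3,1,0} = 2
G(13) = mex{2,0,1} = 3
G(14) = mex{3,1,0} = 2
G(15) = mex{2,0,1} = 3
G(16) = mex{3,1,0} = 2
G(17) = mex{2,2,1} = 0
G(18) = mex{0,3,0} = 1
G(19) = mex{1,2,1} = 0
G(20) = mex{0,3,2} = 1
G(21) = mex{1,2,3} = 0
G(22) = mex{0,3,2} = 1
G(23) = mex{1,2,3} = 0
P-positions are exactly the n with G(n) = 0.

0, 2, 4, 6, 8, 17, 19, 21, 23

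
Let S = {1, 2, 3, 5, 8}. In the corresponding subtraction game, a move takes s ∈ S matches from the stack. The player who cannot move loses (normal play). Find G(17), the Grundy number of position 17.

3

n :  0  1  2  3  4  5  6  7  8  9 10 11 12 13 14 15 16 17
G :  0  1  2  3  0  1  2  3  4  5  0  1  2  3  0  1  2  3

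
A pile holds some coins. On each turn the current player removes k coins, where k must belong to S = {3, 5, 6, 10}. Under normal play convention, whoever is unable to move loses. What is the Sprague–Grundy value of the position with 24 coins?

n :  0  1  2  3  4  5  6  7  8  9 10 11 12 13 14 15 16 17 18 19 20 21 22 23 24
G :  0  0  0  1  1  1  2  2  2  0  3  3  1  0  4  2  1  0  3  2  1  0  3  2  1

1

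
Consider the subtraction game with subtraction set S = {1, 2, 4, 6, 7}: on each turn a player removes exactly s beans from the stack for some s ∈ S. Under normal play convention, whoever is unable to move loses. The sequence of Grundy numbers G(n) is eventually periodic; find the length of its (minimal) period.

n :  0  1  2  3  4  5  6  7  8  9 10 11 12 13 14 15 16 17
G :  0  1  2  0  1  2  3  4  0  1  2  0  1  2  3  4  0  1
G(n+8) = G(n) holds for n = 0,…,6 (a full window of length max(S) = 7), so the sequence is purely periodic with period 8.

8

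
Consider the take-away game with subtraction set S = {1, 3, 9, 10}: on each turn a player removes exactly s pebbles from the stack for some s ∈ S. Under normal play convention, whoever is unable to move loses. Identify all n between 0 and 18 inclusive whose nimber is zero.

0, 2, 4, 6, 8

n :  0  1  2  3  4  5  6  7  8  9 10 11 12 13 14 15 16 17 18
G :  0  1  0  1  0  1  0  1  0  1  2  3  2  3  2  3  2  3  2
P-positions are exactly the n with G(n) = 0.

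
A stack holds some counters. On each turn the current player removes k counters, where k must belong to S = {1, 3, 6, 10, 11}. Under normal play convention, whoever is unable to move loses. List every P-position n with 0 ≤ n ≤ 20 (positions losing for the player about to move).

0, 2, 4, 9, 16, 18

n :  0  1  2  3  4  5  6  7  8  9 10 11 12 13 14 15 16 17 18 19 20
G :  0  1  0  1  0  1  2  3  2  0  1  3  4  2  4  2  0  1  0  1  2
P-positions are exactly the n with G(n) = 0.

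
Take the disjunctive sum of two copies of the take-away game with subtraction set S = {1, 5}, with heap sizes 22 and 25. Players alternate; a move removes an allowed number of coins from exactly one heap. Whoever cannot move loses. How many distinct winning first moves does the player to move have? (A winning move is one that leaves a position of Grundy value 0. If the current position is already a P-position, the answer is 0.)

All heaps use S = {1, 5}:
n :  0  1  2  3  4  5  6  7  8  9 10 11 12 13 14 15 16 17 18 19 20 21 22 23 24 25
G :  0  1  0  1  0  1  0  1  0  1  0  1  0  1  0  1  0  1  0  1  0  1  0  1  0  1
Heap A: G(22) = 0.
Heap B: G(25) = 1.
Combined Grundy value = 0 ⊕ 1 = 1.
A winning move leaves total XOR = 0, i.e. changes one component's Grundy value g to g ⊕ X where X is the current total.
Heap A: need g' = 0⊕1 = 1. Options: 22−1→G=1, 22−5→G=1. Hits: 2.
Heap B: need g' = 1⊕1 = 0. Options: 25−1→G=0, 25−5→G=0. Hits: 2.

4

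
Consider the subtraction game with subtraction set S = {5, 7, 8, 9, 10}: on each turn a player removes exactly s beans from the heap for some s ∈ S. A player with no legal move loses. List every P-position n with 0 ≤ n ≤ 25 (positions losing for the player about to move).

G(0) = 0
G(1) = mex{} = 0
G(2) = mex{} = 0
G(3) = mex{} = 0
G(4) = mex{} = 0
G(5) = mex{0} = 1
G(6) = mex{0} = 1
G(7) = mex{0,0} = 1
G(8) = mex{0,0,0} = 1
G(9) = mex{0,0,0,0} = 1
G(10) = mex{1,0,0,0,0} = 2
G(11) = mex{1,0,0,0,0} = 2
G(12) = mex{1,1,0,0,0} = 2
G(13) = mex{1,1,1,0,0} = 2
G(14) = mex{1,1,1,1,0} = 2
G(15) = mex{2,1,1,1,1} = 0
G(16) = mex{2,1,1,1,1} = 0
G(17) = mex{2,2,1,1,1} = 0
G(18) = mex{2,2,2,1,1} = 0
G(19) = mex{2,2,2,2,1} = 0
G(20) = mex{0,2,2,2,2} = 1
G(21) = mex{0,2,2,2,2} = 1
G(22) = mex{0,0,2,2,2} = 1
G(23) = mex{0,0,0,2,2} = 1
G(24) = mex{0,0,0,0,2} = 1
G(25) = mex{1,0,0,0,0} = 2
P-positions are exactly the n with G(n) = 0.

0, 1, 2, 3, 4, 15, 16, 17, 18, 19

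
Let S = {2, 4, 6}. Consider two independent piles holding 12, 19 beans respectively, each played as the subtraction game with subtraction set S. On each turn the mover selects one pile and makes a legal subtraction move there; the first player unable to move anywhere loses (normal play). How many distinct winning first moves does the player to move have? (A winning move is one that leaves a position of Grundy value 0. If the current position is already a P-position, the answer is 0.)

2

All piles use S = {2, 4, 6}:
n :  0  1  2  3  4  5  6  7  8  9 10 11 12 13 14 15 16 17 18 19
G :  0  0  1  1  2  2  3  3  0  0  1  1  2  2  3  3  0  0  1  1
Pile A: G(12) = 2.
Pile B: G(19) = 1.
Combined Grundy value = 2 ⊕ 1 = 3.
A winning move leaves total XOR = 0, i.e. changes one component's Grundy value g to g ⊕ X where X is the current total.
Pile A: need g' = 2⊕3 = 1. Options: 12−2→G=1, 12−4→G=0, 12−6→G=3. Hits: 1.
Pile B: need g' = 1⊕3 = 2. Options: 19−2→G=0, 19−4→G=3, 19−6→G=2. Hits: 1.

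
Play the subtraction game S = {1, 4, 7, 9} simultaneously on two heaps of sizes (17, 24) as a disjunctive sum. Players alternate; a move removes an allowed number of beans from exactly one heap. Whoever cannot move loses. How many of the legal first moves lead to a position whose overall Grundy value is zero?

All heaps use S = {1, 4, 7, 9}:
n :  0  1  2  3  4  5  6  7  8  9 10 11 12 13 14 15 16 17 18 19 20 21 22 23 24
G :  0  1  0  1  2  0  1  2  0  1  0  1  2  0  1  2  0  1  0  1  2  0  1  2  0
Heap A: G(17) = 1.
Heap B: G(24) = 0.
Combined Grundy value = 1 ⊕ 0 = 1.
A winning move leaves total XOR = 0, i.e. changes one component's Grundy value g to g ⊕ X where X is the current total.
Heap A: need g' = 1⊕1 = 0. Options: 17−1→G=0, 17−4→G=0, 17−7→G=0, 17−9→G=0. Hits: 4.
Heap B: need g' = 0⊕1 = 1. Options: 24−1→G=2, 24−4→G=2, 24−7→G=1, 24−9→G=2. Hits: 1.

5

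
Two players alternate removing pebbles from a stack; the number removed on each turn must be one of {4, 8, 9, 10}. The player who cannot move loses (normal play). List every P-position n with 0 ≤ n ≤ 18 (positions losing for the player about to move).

n :  0  1  2  3  4  5  6  7  8  9 10 11 12 13 14 15 16 17 18
G :  0  0  0  0  1  1  1  1  2  2  2  2  3  3  0  0  0  0  1
P-positions are exactly the n with G(n) = 0.

0, 1, 2, 3, 14, 15, 16, 17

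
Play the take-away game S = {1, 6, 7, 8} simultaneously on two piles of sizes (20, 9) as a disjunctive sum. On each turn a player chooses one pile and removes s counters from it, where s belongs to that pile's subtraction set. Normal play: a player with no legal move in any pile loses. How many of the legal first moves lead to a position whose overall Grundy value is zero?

All piles use S = {1, 6, 7, 8}:
n :  0  1  2  3  4  5  6  7  8  9 10 11 12 13 14 15 16 17 18 19 20
G :  0  1  0  1  0  1  2  3  2  3  2  3  4  0  1  0  1  0  1  2  3
Pile A: G(20) = 3.
Pile B: G(9) = 3.
Combined Grundy value = 3 ⊕ 3 = 0.
A winning move leaves total XOR = 0, i.e. changes one component's Grundy value g to g ⊕ X where X is the current total.
Pile A: target g' = 3⊕0 = 3, but every legal move changes the Grundy value (mex property), so 0 moves.
Pile B: target g' = 3⊕0 = 3, but every legal move changes the Grundy value (mex property), so 0 moves.

0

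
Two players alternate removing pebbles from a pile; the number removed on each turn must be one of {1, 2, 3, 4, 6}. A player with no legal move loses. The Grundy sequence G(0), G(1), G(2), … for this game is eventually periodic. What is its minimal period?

G(0) = 0
G(1) = mex{0} = 1
G(2) = mex{1,0} = 2
G(3) = mex{2,1,0} = 3
G(4) = mex{3,2,1,0} = 4
G(5) = mex{4,3,2,1} = 0
G(6) = mex{0,4,3,2,0} = 1
G(7) = mex{1,0,4,3,1} = 2
G(8) = mex{2,1,0,4,2} = 3
G(9) = mex{3,2,1,0,3} = 4
G(10) = mex{4,3,2,1,4} = 0
G(11) = mex{0,4,3,2,0} = 1
G(12) = mex{1,0,4,3,1} = 2
G(13) = mex{2,1,0,4,2} = 3
G(14) = mex{3,2,1,0,3} = 4
G(n+5) = G(n) holds for n = 0,…,5 (a full window of length max(S) = 6), so the sequence is purely periodic with period 5.

5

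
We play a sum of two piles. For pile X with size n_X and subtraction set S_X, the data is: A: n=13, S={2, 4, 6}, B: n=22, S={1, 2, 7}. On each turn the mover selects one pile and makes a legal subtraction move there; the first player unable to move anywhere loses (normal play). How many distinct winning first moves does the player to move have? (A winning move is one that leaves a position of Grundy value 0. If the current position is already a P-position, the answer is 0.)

Pile A, S = {2, 4, 6}:
n :  0  1  2  3  4  5  6  7  8  9 10 11 12 13
G :  0  0  1  1  2  2  3  3  0  0  1  1  2  2
G_A(13) = 2.
Pile B, S = {1, 2, 7}:
G(0) = 0
G(1) = mex{0} = 1
G(2) = mex{1,0} = 2
G(3) = mex{2,1} = 0
G(4) = mex{0,2} = 1
G(5) = mex{1,0} = 2
G(6) = mex{2,1} = 0
G(7) = mex{0,2,0} = 1
G(8) = mex{1,0,1} = 2
G(9) = mex{2,1,2} = 0
G(10) = mex{0,2,0} = 1
G(11) = mex{1,0,1} = 2
G(12) = mex{2,1,2} = 0
G(13) = mex{0,2,0} = 1
G(14) = mex{1,0,1} = 2
G(15) = mex{2,1,2} = 0
G(16) = mex{0,2,0} = 1
G(17) = mex{1,0,1} = 2
G(18) = mex{2,1,2} = 0
G(19) = mex{0,2,0} = 1
G(20) = mex{1,0,1} = 2
G(21) = mex{2,1,2} = 0
G(22) = mex{0,2,0} = 1
G_B(22) = 1.
Combined Grundy value = 2 ⊕ 1 = 3.
A winning move leaves total XOR = 0, i.e. changes one component's Grundy value g to g ⊕ X where X is the current total.
Pile A: need g' = 2⊕3 = 1. Options: 13−2→G=1, 13−4→G=0, 13−6→G=3. Hits: 1.
Pile B: need g' = 1⊕3 = 2. Options: 22−1→G=0, 22−2→G=2, 22−7→G=0. Hits: 1.

2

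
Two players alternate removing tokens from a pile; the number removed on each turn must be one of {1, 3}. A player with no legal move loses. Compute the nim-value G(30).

G(0) = 0
G(1) = mex{0} = 1
G(2) = mex{1} = 0
G(3) = mex{0,0} = 1
G(4) = mex{1,1} = 0
G(5) = mex{0,0} = 1
G(6) = mex{1,1} = 0
G(7) = mex{0,0} = 1
G(8) = mex{1,1} = 0
G(9) = mex{0,0} = 1
G(10) = mex{1,1} = 0
G(11) = mex{0,0} = 1
G(12) = mex{1,1} = 0
G(13) = mex{0,0} = 1
G(14) = mex{1,1} = 0
G(15) = mex{0,0} = 1
G(16) = mex{1,1} = 0
G(17) = mex{0,0} = 1
G(18) = mex{1,1} = 0
G(19) = mex{0,0} = 1
G(20) = mex{1,1} = 0
G(21) = mex{0,0} = 1
G(22) = mex{1,1} = 0
G(23) = mex{0,0} = 1
G(24) = mex{1,1} = 0
G(25) = mex{0,0} = 1
G(26) = mex{1,1} = 0
G(27) = mex{0,0} = 1
G(28) = mex{1,1} = 0
G(29) = mex{0,0} = 1
G(30) = mex{1,1} = 0

0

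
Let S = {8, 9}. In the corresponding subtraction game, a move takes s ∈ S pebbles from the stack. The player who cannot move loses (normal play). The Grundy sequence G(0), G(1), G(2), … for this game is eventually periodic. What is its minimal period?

17

G(0) = 0
G(1) = mex{} = 0
G(2) = mex{} = 0
G(3) = mex{} = 0
G(4) = mex{} = 0
G(5) = mex{} = 0
G(6) = mex{} = 0
G(7) = mex{} = 0
G(8) = mex{0} = 1
G(9) = mex{0,0} = 1
G(10) = mex{0,0} = 1
G(11) = mex{0,0} = 1
G(12) = mex{0,0} = 1
G(13) = mex{0,0} = 1
G(14) = mex{0,0} = 1
G(15) = mex{0,0} = 1
G(16) = mex{1,0} = 2
G(17) = mex{1,1} = 0
G(18) = mex{1,1} = 0
G(19) = mex{1,1} = 0
G(20) = mex{1,1} = 0
G(21) = mex{1,1} = 0
G(22) = mex{1,1} = 0
G(23) = mex{1,1} = 0
G(24) = mex{2,1} = 0
G(25) = mex{0,2} = 1
G(26) = mex{0,0} = 1
G(27) = mex{0,0} = 1
G(28) = mex{0,0} = 1
G(29) = mex{0,0} = 1
G(30) = mex{0,0} = 1
G(31) = mex{0,0} = 1
G(32) = mex{0,0} = 1
G(33) = mex{1,0} = 2
G(34) = mex{1,1} = 0
G(35) = mex{1,1} = 0
G(n+17) = G(n) holds for n = 0,…,8 (a full window of length max(S) = 9), so the sequence is purely periodic with period 17.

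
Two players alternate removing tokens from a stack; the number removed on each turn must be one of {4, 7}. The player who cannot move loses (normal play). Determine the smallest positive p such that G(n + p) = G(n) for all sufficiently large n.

n :  0  1  2  3  4  5  6  7  8  9 10 11 12 13 14 15 16 17 18 19 20 21 22 23
G :  0  0  0  0  1  1  1  1  2  2  2  0  0  0  0  1  1  1  1  2  2  2  0  0
G(n+11) = G(n) holds for n = 0,…,6 (a full window of length max(S) = 7), so the sequence is purely periodic with period 11.

11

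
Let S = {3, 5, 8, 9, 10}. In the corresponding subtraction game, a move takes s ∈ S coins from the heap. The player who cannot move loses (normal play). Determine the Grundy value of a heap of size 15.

0

G(0) = 0
G(1) = mex{} = 0
G(2) = mex{} = 0
G(3) = mex{0} = 1
G(4) = mex{0} = 1
G(5) = mex{0,0} = 1
G(6) = mex{1,0} = 2
G(7) = mex{1,0} = 2
G(8) = mex{1,1,0} = 2
G(9) = mex{2,1,0,0} = 3
G(10) = mex{2,1,0,0,0} = 3
G(11) = mex{2,2,1,0,0} = 3
G(12) = mex{3,2,1,1,0} = 4
G(13) = mex{3,2,1,1,1} = 0
G(14) = mex{3,3,2,1,1} = 0
G(15) = mex{4,3,2,2,1} = 0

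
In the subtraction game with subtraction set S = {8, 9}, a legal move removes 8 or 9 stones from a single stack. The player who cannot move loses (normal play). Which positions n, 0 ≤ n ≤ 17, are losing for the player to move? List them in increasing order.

0, 1, 2, 3, 4, 5, 6, 7, 17

n :  0  1  2  3  4  5  6  7  8  9 10 11 12 13 14 15 16 17
G :  0  0  0  0  0  0  0  0  1  1  1  1  1  1  1  1  2  0
P-positions are exactly the n with G(n) = 0.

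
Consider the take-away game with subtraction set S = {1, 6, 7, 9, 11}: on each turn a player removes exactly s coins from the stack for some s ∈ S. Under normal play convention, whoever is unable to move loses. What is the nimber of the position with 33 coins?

3

G(0) = 0
G(1) = mex{0} = 1
G(2) = mex{1} = 0
G(3) = mex{0} = 1
G(4) = mex{1} = 0
G(5) = mex{0} = 1
G(6) = mex{1,0} = 2
G(7) = mex{2,1,0} = 3
G(8) = mex{3,0,1} = 2
G(9) = mex{2,1,0,0} = 3
G(10) = mex{3,0,1,1} = 2
G(11) = mex{2,1,0,0,0} = 3
G(12) = mex{3,2,1,1,1} = 0
G(13) = mex{0,3,2,0,0} = 1
G(14) = mex{1,2,3,1,1} = 0
G(15) = mex{0,3,2,2,0} = 1
G(16) = mex{1,2,3,3,1} = 0
G(17) = mex{0,3,2,2,2} = 1
G(18) = mex{1,0,3,3,3} = 2
G(19) = mex{2,1,0,2,2} = 3
G(20) = mex{3,0,1,3,3} = 2
G(21) = mex{2,1,0,0,2} = 3
G(22) = mex{3,0,1,1,3} = 2
G(23) = mex{2,1,0,0,0} = 3
G(24) = mex{3,2,1,1,1} = 0
G(25) = mex{0,3,2,0,0} = 1
G(26) = mex{1,2,3,1,1} = 0
G(27) = mex{0,3,2,2,0} = 1
G(28) = mex{1,2,3,3,1} = 0
G(29) = mex{0,3,2,2,2} = 1
G(30) = mex{1,0,3,3,3} = 2
G(31) = mex{2,1,0,2,2} = 3
G(32) = mex{3,0,1,3,3} = 2
G(33) = mex{2,1,0,0,2} = 3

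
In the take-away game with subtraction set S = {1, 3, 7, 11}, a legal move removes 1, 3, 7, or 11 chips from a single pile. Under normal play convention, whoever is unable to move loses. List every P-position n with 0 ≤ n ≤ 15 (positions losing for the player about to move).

G(0) = 0
G(1) = mex{0} = 1
G(2) = mex{1} = 0
G(3) = mex{0,0} = 1
G(4) = mex{1,1} = 0
G(5) = mex{0,0} = 1
G(6) = mex{1,1} = 0
G(7) = mex{0,0,0} = 1
G(8) = mex{1,1,1} = 0
G(9) = mex{0,0,0} = 1
G(10) = mex{1,1,1} = 0
G(11) = mex{0,0,0,0} = 1
G(12) = mex{1,1,1,1} = 0
G(13) = mex{0,0,0,0} = 1
G(14) = mex{1,1,1,1} = 0
G(15) = mex{0,0,0,0} = 1
P-positions are exactly the n with G(n) = 0.

0, 2, 4, 6, 8, 10, 12, 14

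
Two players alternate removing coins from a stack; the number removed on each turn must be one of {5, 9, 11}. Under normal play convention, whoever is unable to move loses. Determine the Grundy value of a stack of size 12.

2

G(0) = 0
G(1) = mex{} = 0
G(2) = mex{} = 0
G(3) = mex{} = 0
G(4) = mex{} = 0
G(5) = mex{0} = 1
G(6) = mex{0} = 1
G(7) = mex{0} = 1
G(8) = mex{0} = 1
G(9) = mex{0,0} = 1
G(10) = mex{1,0} = 2
G(11) = mex{1,0,0} = 2
G(12) = mex{1,0,0} = 2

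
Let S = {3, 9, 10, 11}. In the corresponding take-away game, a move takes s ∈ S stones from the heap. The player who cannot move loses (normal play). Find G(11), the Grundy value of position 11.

n :  0  1  2  3  4  5  6  7  8  9 10 11
G :  0  0  0  1  1  1  0  0  0  1  1  1

1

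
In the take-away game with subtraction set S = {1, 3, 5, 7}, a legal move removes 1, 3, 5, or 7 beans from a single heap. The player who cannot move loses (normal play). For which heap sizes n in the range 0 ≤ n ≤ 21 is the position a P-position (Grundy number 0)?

0, 2, 4, 6, 8, 10, 12, 14, 16, 18, 20

G(0) = 0
G(1) = mex{0} = 1
G(2) = mex{1} = 0
G(3) = mex{0,0} = 1
G(4) = mex{1,1} = 0
G(5) = mex{0,0,0} = 1
G(6) = mex{1,1,1} = 0
G(7) = mex{0,0,0,0} = 1
G(8) = mex{1,1,1,1} = 0
G(9) = mex{0,0,0,0} = 1
G(10) = mex{1,1,1,1} = 0
G(11) = mex{0,0,0,0} = 1
G(12) = mex{1,1,1,1} = 0
G(13) = mex{0,0,0,0} = 1
G(14) = mex{1,1,1,1} = 0
G(15) = mex{0,0,0,0} = 1
G(16) = mex{1,1,1,1} = 0
G(17) = mex{0,0,0,0} = 1
G(18) = mex{1,1,1,1} = 0
G(19) = mex{0,0,0,0} = 1
G(20) = mex{1,1,1,1} = 0
G(21) = mex{0,0,0,0} = 1
P-positions are exactly the n with G(n) = 0.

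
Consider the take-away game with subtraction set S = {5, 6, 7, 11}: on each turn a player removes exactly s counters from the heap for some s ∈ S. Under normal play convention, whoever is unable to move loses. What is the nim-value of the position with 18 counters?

0

n :  0  1  2  3  4  5  6  7  8  9 10 11 12 13 14 15 16 17 18
G :  0  0  0  0  0  1  1  1  1  1  2  2  2  2  2  3  0  0  0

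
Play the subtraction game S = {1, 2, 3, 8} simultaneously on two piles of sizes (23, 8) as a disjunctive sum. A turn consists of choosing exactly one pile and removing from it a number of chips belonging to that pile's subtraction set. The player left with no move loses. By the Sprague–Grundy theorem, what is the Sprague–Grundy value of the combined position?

All piles use S = {1, 2, 3, 8}:
n :  0  1  2  3  4  5  6  7  8  9 10 11 12 13 14 15 16 17 18 19 20 21 22 23
G :  0  1  2  3  0  1  2  3  4  0  1  2  3  0  1  2  3  4  0  1  2  3  0  1
Pile A: G(23) = 1.
Pile B: G(8) = 4.
Combined Grundy value = 1 ⊕ 4 = 5.

5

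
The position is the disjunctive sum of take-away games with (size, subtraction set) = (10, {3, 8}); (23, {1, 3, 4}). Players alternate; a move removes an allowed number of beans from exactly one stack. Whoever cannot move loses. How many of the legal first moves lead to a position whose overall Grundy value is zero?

3

Stack A, S = {3, 8}:
n :  0  1  2  3  4  5  6  7  8  9 10
G :  0  0  0  1  1  1  0  0  2  1  1
G_A(10) = 1.
Stack B, S = {1, 3, 4}:
G(0) = 0
G(1) = mex{0} = 1
G(2) = mex{1} = 0
G(3) = mex{0,0} = 1
G(4) = mex{1,1,0} = 2
G(5) = mex{2,0,1} = 3
G(6) = mex{3,1,0} = 2
G(7) = mex{2,2,1} = 0
G(8) = mex{0,3,2} = 1
G(9) = mex{1,2,3} = 0
G(10) = mex{0,0,2} = 1
G(11) = mex{1,1,0} = 2
G(12) = mex{2,0,1} = 3
G(13) = mex{3,1,0} = 2
G(14) = mex{2,2,1} = 0
G(15) = mex{0,3,2} = 1
G(16) = mex{1,2,3} = 0
G(17) = mex{0,0,2} = 1
G(18) = mex{1,1,0} = 2
G(19) = mex{2,0,1} = 3
G(20) = mex{3,1,0} = 2
G(21) = mex{2,2,1} = 0
G(22) = mex{0,3,2} = 1
G(23) = mex{1,2,3} = 0
G_B(23) = 0.
Combined Grundy value = 1 ⊕ 0 = 1.
A winning move leaves total XOR = 0, i.e. changes one component's Grundy value g to g ⊕ X where X is the current total.
Stack A: need g' = 1⊕1 = 0. Options: 10−3→G=0, 10−8→G=0. Hits: 2.
Stack B: need g' = 0⊕1 = 1. Options: 23−1→G=1, 23−3→G=2, 23−4→G=3. Hits: 1.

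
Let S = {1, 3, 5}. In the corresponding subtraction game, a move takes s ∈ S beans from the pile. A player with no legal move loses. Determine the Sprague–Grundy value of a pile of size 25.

n :  0  1  2  3  4  5  6  7  8  9 10 11 12 13 14 15 16 17 18 19 20 21 22 23 24 25
G :  0  1  0  1  0  1  0  1  0  1  0  1  0  1  0  1  0  1  0  1  0  1  0  1  0  1

1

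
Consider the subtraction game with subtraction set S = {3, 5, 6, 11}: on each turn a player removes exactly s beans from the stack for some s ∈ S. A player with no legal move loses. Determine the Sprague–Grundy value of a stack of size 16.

2

G(0) = 0
G(1) = mex{} = 0
G(2) = mex{} = 0
G(3) = mex{0} = 1
G(4) = mex{0} = 1
G(5) = mex{0,0} = 1
G(6) = mex{1,0,0} = 2
G(7) = mex{1,0,0} = 2
G(8) = mex{1,1,0} = 2
G(9) = mex{2,1,1} = 0
G(10) = mex{2,1,1} = 0
G(11) = mex{2,2,1,0} = 3
G(12) = mex{0,2,2,0} = 1
G(13) = mex{0,2,2,0} = 1
G(14) = mex{3,0,2,1} = 4
G(15) = mex{1,0,0,1} = 2
G(16) = mex{1,3,0,1} = 2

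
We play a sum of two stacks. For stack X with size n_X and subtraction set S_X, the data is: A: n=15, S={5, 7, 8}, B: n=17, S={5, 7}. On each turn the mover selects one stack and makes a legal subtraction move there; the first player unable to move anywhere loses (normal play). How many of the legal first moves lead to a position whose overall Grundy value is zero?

3

Stack A, S = {5, 7, 8}:
n :  0  1  2  3  4  5  6  7  8  9 10 11 12 13 14 15
G :  0  0  0  0  0  1  1  1  1  1  2  2  2  0  0  0
G_A(15) = 0.
Stack B, S = {5, 7}:
G(0) = 0
G(1) = mex{} = 0
G(2) = mex{} = 0
G(3) = mex{} = 0
G(4) = mex{} = 0
G(5) = mex{0} = 1
G(6) = mex{0} = 1
G(7) = mex{0,0} = 1
G(8) = mex{0,0} = 1
G(9) = mex{0,0} = 1
G(10) = mex{1,0} = 2
G(11) = mex{1,0} = 2
G(12) = mex{1,1} = 0
G(13) = mex{1,1} = 0
G(14) = mex{1,1} = 0
G(15) = mex{2,1} = 0
G(16) = mex{2,1} = 0
G(17) = mex{0,2} = 1
G_B(17) = 1.
Combined Grundy value = 0 ⊕ 1 = 1.
A winning move leaves total XOR = 0, i.e. changes one component's Grundy value g to g ⊕ X where X is the current total.
Stack A: need g' = 0⊕1 = 1. Options: 15−5→G=2, 15−7→G=1, 15−8→G=1. Hits: 2.
Stack B: need g' = 1⊕1 = 0. Options: 17−5→G=0, 17−7→G=2. Hits: 1.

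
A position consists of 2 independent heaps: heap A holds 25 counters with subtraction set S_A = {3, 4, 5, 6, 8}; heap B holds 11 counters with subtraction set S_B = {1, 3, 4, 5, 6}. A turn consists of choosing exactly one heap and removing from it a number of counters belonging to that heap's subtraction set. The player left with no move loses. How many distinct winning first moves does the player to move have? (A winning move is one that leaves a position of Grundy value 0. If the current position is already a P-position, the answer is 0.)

Heap A, S = {3, 4, 5, 6, 8}:
n :  0  1  2  3  4  5  6  7  8  9 10 11 12 13 14 15 16 17 18 19 20 21 22 23 24 25
G :  0  0  0  1  1  1  2  2  2  3  3  0  0  0  1  1  1  2  2  2  3  3  0  0  0  1
G_A(25) = 1.
Heap B, S = {1, 3, 4, 5, 6}:
n :  0  1  2  3  4  5  6  7  8  9 10 11
G :  0  1  0  1  2  3  2  3  4  0  1  0
G_B(11) = 0.
Combined Grundy value = 1 ⊕ 0 = 1.
A winning move leaves total XOR = 0, i.e. changes one component's Grundy value g to g ⊕ X where X is the current total.
Heap A: need g' = 1⊕1 = 0. Options: 25−3→G=0, 25−4→G=3, 25−5→G=3, 25−6→G=2, 25−8→G=2. Hits: 1.
Heap B: need g' = 0⊕1 = 1. Options: 11−1→G=1, 11−3→G=4, 11−4→G=3, 11−5→G=2, 11−6→G=3. Hits: 1.

2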